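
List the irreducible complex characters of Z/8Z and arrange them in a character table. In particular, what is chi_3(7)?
Character table of Z/8Z (irreps indexed chi_0,...,chi_7 with chi_k(m) = zeta_8^(k*m), zeta_8 = exp(2*pi*i/8)):
  irrep \ class  {0} (size 1)  {1} (size 1)    {2} (size 1)  {3} (size 1)    {4} (size 1)  {5} (size 1)    {6} (size 1)  {7} (size 1)  
  chi_0          1             1               1             1               1             1               1             1             
  chi_1          1             exp(I*pi/4)     I             exp(3*I*pi/4)   -1            exp(-3*I*pi/4)  -I            exp(-I*pi/4)  
  chi_2          1             I               -1            -I              1             I               -1            -I            
  chi_3          1             exp(3*I*pi/4)   -I            exp(I*pi/4)     -1            exp(-I*pi/4)    I             exp(-3*I*pi/4)
  chi_4          1             -1              1             -1              1             -1              1             -1            
  chi_5          1             exp(-3*I*pi/4)  I             exp(-I*pi/4)    -1            exp(I*pi/4)     -I            exp(3*I*pi/4) 
  chi_6          1             -I              -1            I               1             -I              -1            I             
  chi_7          1             exp(-I*pi/4)    -I            exp(-3*I*pi/4)  -1            exp(3*I*pi/4)   I             exp(I*pi/4)   

Spot check: chi_3(7) = zeta_8^(3*7) = zeta_8^21 = exp(-3*I*pi/4).

Derivation: Z/8Z is abelian, so all 8 irreducible complex representations are 1-dimensional. They are given by chi_k(m) = zeta_8^(k*m) for k = 0,...,7. Row orthogonality: sum_m chi_k(m) conj(chi_l(m)) = 8 * [k = l].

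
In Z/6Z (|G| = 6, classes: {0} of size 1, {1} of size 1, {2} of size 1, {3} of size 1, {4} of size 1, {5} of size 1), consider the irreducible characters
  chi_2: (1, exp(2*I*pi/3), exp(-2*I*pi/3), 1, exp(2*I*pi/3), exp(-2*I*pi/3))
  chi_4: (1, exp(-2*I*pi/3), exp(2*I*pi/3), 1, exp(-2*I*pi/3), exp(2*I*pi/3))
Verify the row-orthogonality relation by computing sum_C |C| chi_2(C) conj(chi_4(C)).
Sum = 0; so <chi_2, chi_4> = 0 (distinct irreducibles are orthogonal).

Working: Compute term by term over conjugacy classes (|C| * chi_2(C) * conj(chi_4(C))):
  1*(1)*conj(1) + 1*(exp(2*I*pi/3))*conj(exp(-2*I*pi/3)) + 1*(exp(-2*I*pi/3))*conj(exp(2*I*pi/3)) + 1*(1)*conj(1) + 1*(exp(2*I*pi/3))*conj(exp(-2*I*pi/3)) + 1*(exp(-2*I*pi/3))*conj(exp(2*I*pi/3))
  = (1) + (exp(-2*I*pi/3)) + (exp(2*I*pi/3)) + (1) + (exp(-2*I*pi/3)) + (exp(2*I*pi/3))
  = 0.
(Exp terms are combined using exp(i*s)*conj(exp(i*t)) = exp(i*(s-t)), and sums of them are collapsed using the identity that for every m > 1 the m distinct m-th roots of unity sum to 0, e.g. 1 + exp(2*I*pi/3) + exp(-2*I*pi/3) = 0.)
Dividing by |G| = 6 gives 0/6 = 0, matching the row-orthogonality relation <chi_2, chi_4> = [chi_2 = chi_4].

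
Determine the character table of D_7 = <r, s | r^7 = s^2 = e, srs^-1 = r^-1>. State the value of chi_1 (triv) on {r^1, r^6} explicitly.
Conjugacy classes: {e} of size 1, {r^1, r^6} of size 2, {r^2, r^5} of size 2, {r^3, r^4} of size 2, {s, sr, ..., sr^6} of size 7.
Character table:
  irrep \ class              {e} (size 1)  {r^1, r^6} (size 2)  {r^2, r^5} (size 2)  {r^3, r^4} (size 2)  {s, sr, ..., sr^6} (size 7)
  chi_1 (triv)               1             1                    1                    1                    1                          
  chi_2 (sign: r->1, s->-1)  1             1                    1                    1                    -1                         
  chi_3 (2d, j=1)            2             2*cos(2*pi/7)        -2*cos(3*pi/7)       -2*cos(pi/7)         0                          
  chi_4 (2d, j=2)            2             -2*cos(3*pi/7)       -2*cos(pi/7)         2*cos(2*pi/7)        0                          
  chi_5 (2d, j=3)            2             -2*cos(pi/7)         2*cos(2*pi/7)        -2*cos(3*pi/7)       0                          

Spot check: chi_1 (triv) on {r^1, r^6} = 1.

Explanation: D_7 has order 2*7 = 14 with 5 conjugacy classes, hence 5 irreducibles. Sum of squared dims 1 + 1 + 4 + 4 + 4 = 14 = |G|. Linear characters come from the abelianisation; the 2-dimensional irreps have character r^k -> 2*cos(2*pi*j*k/7), reflections -> 0.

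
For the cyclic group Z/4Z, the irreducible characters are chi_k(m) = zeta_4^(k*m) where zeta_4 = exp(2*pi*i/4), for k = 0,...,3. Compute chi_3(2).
chi_3(2) = zeta_4^6 = -1

Why: chi_3(2) = zeta_4^(3*2) = zeta_4^6. Since zeta_4^4 = 1, this equals zeta_4^2 = exp(2*pi*i*2/4) = -1.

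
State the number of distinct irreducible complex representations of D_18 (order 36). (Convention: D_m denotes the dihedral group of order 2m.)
12

Reasoning: The number of irreducible complex representations of a finite group equals its number of conjugacy classes. D_18 has 12 conjugacy classes (n/2 + 3 for n even), so D_18 (order 36) has exactly 12 irreducible complex representations.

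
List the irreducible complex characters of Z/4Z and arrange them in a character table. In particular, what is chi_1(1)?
Character table of Z/4Z (irreps indexed chi_0,...,chi_3 with chi_k(m) = zeta_4^(k*m), zeta_4 = exp(2*pi*i/4)):
  irrep \ class  {0} (size 1)  {1} (size 1)  {2} (size 1)  {3} (size 1)
  chi_0          1             1             1             1           
  chi_1          1             I             -1            -I          
  chi_2          1             -1            1             -1          
  chi_3          1             -I            -1            I           

Spot check: chi_1(1) = zeta_4^(1*1) = zeta_4^1 = I.

Argument: Z/4Z is abelian, so all 4 irreducible complex representations are 1-dimensional. They are given by chi_k(m) = zeta_4^(k*m) for k = 0,...,3. Row orthogonality: sum_m chi_k(m) conj(chi_l(m)) = 4 * [k = l].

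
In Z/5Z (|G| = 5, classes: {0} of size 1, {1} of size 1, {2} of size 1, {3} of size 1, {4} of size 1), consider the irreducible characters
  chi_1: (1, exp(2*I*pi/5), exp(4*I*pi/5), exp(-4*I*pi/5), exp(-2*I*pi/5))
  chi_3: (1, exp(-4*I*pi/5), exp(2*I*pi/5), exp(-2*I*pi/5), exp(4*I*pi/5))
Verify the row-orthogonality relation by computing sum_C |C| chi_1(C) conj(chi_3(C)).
Sum = 0; so <chi_1, chi_3> = 0 (distinct irreducibles are orthogonal).

Solution. Compute term by term over conjugacy classes (|C| * chi_1(C) * conj(chi_3(C))):
  1*(1)*conj(1) + 1*(exp(2*I*pi/5))*conj(exp(-4*I*pi/5)) + 1*(exp(4*I*pi/5))*conj(exp(2*I*pi/5)) + 1*(exp(-4*I*pi/5))*conj(exp(-2*I*pi/5)) + 1*(exp(-2*I*pi/5))*conj(exp(4*I*pi/5))
  = (1) + (exp(-4*I*pi/5)) + (exp(2*I*pi/5)) + (exp(-2*I*pi/5)) + (exp(4*I*pi/5))
  = 0.
(Exp terms are combined using exp(i*s)*conj(exp(i*t)) = exp(i*(s-t)), and sums of them are collapsed using the identity that for every m > 1 the m distinct m-th roots of unity sum to 0, e.g. 1 + exp(2*I*pi/3) + exp(-2*I*pi/3) = 0.)
Dividing by |G| = 5 gives 0/5 = 0, matching the row-orthogonality relation <chi_1, chi_3> = [chi_1 = chi_3].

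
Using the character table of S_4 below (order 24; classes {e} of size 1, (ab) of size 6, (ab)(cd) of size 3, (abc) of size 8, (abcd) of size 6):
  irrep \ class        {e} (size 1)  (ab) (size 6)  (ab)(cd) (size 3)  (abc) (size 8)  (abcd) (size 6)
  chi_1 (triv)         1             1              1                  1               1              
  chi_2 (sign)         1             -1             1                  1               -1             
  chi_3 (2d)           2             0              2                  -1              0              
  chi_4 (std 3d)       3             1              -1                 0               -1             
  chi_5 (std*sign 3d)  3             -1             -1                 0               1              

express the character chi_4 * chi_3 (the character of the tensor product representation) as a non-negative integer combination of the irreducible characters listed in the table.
chi_4 tensor chi_3 = chi_4 + chi_5 (all other irreducibles have multiplicity 0).

Argument: The character of a tensor product is the pointwise product (chi_4 * chi_3)(C) = chi_4(C) * chi_3(C):
  {e}: (3)*(2), (ab): (1)*(0), (ab)(cd): (-1)*(2), (abc): (0)*(-1), (abcd): (-1)*(0)
so (chi_4 * chi_3) takes values
  {e} -> 6, (ab) -> 0, (ab)(cd) -> -2, (abc) -> 0, (abcd) -> 0.
Now take the inner product of this character with each irreducible chi from the table, <chi_4*chi_3, chi> = (1/24) sum_C |C| (chi_4*chi_3)(C) conj(chi(C)):
  <chi_4*chi_3, chi_1> = (1/24)[1*(6)*conj(1) + 6*(0)*conj(1) + 3*(-2)*conj(1) + 8*(0)*conj(1) + 6*(0)*conj(1)]
      = (1/24)[(6) + (0) + (-6) + (0) + (0)] = 0/24 = 0
  <chi_4*chi_3, chi_2> = (1/24)[1*(6)*conj(1) + 6*(0)*conj(-1) + 3*(-2)*conj(1) + 8*(0)*conj(1) + 6*(0)*conj(-1)]
      = (1/24)[(6) + (0) + (-6) + (0) + (0)] = 0/24 = 0
  <chi_4*chi_3, chi_3> = (1/24)[1*(6)*conj(2) + 6*(0)*conj(0) + 3*(-2)*conj(2) + 8*(0)*conj(-1) + 6*(0)*conj(0)]
      = (1/24)[(12) + (0) + (-12) + (0) + (0)] = 0/24 = 0
  <chi_4*chi_3, chi_4> = (1/24)[1*(6)*conj(3) + 6*(0)*conj(1) + 3*(-2)*conj(-1) + 8*(0)*conj(0) + 6*(0)*conj(-1)]
      = (1/24)[(18) + (0) + (6) + (0) + (0)] = 24/24 = 1
  <chi_4*chi_3, chi_5> = (1/24)[1*(6)*conj(3) + 6*(0)*conj(-1) + 3*(-2)*conj(-1) + 8*(0)*conj(0) + 6*(0)*conj(1)]
      = (1/24)[(18) + (0) + (6) + (0) + (0)] = 24/24 = 1
Hence the multiplicities are chi_4: 1, chi_5: 1. Dimension check: dim(chi_4)*dim(chi_3) = 3*2 = 6 and sum (mult * dim) = 1*3 + 1*3 = 6.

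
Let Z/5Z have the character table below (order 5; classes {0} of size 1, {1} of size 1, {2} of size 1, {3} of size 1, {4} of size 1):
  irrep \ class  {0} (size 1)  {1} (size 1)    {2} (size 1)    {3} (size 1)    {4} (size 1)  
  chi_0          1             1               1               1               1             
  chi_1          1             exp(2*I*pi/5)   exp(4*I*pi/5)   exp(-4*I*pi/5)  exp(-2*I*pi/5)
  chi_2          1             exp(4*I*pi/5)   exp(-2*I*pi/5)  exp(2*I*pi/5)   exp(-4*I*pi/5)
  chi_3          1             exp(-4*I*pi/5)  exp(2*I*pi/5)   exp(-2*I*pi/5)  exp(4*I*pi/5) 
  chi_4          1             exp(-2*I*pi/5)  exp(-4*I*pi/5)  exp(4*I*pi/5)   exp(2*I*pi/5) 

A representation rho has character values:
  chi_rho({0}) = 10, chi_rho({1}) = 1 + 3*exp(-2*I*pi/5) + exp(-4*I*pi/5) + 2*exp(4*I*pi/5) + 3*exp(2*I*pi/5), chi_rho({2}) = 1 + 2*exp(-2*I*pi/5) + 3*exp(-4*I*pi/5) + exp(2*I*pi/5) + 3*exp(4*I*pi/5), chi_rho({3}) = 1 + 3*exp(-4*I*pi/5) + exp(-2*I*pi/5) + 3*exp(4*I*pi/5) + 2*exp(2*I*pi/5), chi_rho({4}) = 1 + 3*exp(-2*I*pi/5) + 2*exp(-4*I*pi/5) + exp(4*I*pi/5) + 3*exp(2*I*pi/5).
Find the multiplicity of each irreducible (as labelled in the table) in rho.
Multiplicities: chi_0: 1, chi_1: 3, chi_2: 2, chi_3: 1, chi_4: 3.

Why: Use <chi_rho, chi> = (1/|G|) sum_C |C| * chi_rho(C) * conj(chi(C)) with |G| = 5 for each irreducible chi in the table:
  <chi_rho, chi_0> = (1/5)[1*(10)*conj(1) + 1*(1 + 3*exp(-2*I*pi/5) + exp(-4*I*pi/5) + 2*exp(4*I*pi/5) + 3*exp(2*I*pi/5))*conj(1) + 1*(1 + 2*exp(-2*I*pi/5) + 3*exp(-4*I*pi/5) + exp(2*I*pi/5) + 3*exp(4*I*pi/5))*conj(1) + 1*(1 + 3*exp(-4*I*pi/5) + exp(-2*I*pi/5) + 3*exp(4*I*pi/5) + 2*exp(2*I*pi/5))*conj(1) + 1*(1 + 3*exp(-2*I*pi/5) + 2*exp(-4*I*pi/5) + exp(4*I*pi/5) + 3*exp(2*I*pi/5))*conj(1)]
      = (1/5)[(10) + (1 + 3*exp(-2*I*pi/5) + exp(-4*I*pi/5) + 2*exp(4*I*pi/5) + 3*exp(2*I*pi/5)) + (1 + 2*exp(-2*I*pi/5) + 3*exp(-4*I*pi/5) + exp(2*I*pi/5) + 3*exp(4*I*pi/5)) + (1 + 3*exp(-4*I*pi/5) + exp(-2*I*pi/5) + 3*exp(4*I*pi/5) + 2*exp(2*I*pi/5)) + (1 + 3*exp(-2*I*pi/5) + 2*exp(-4*I*pi/5) + exp(4*I*pi/5) + 3*exp(2*I*pi/5))] = 5/5 = 1
  <chi_rho, chi_1> = (1/5)[1*(10)*conj(1) + 1*(1 + 3*exp(-2*I*pi/5) + exp(-4*I*pi/5) + 2*exp(4*I*pi/5) + 3*exp(2*I*pi/5))*conj(exp(2*I*pi/5)) + 1*(1 + 2*exp(-2*I*pi/5) + 3*exp(-4*I*pi/5) + exp(2*I*pi/5) + 3*exp(4*I*pi/5))*conj(exp(4*I*pi/5)) + 1*(1 + 3*exp(-4*I*pi/5) + exp(-2*I*pi/5) + 3*exp(4*I*pi/5) + 2*exp(2*I*pi/5))*conj(exp(-4*I*pi/5)) + 1*(1 + 3*exp(-2*I*pi/5) + 2*exp(-4*I*pi/5) + exp(4*I*pi/5) + 3*exp(2*I*pi/5))*conj(exp(-2*I*pi/5))]
      = (1/5)[(10) + (3 + 3*exp(-4*I*pi/5) + exp(-2*I*pi/5) + exp(4*I*pi/5) + 2*exp(2*I*pi/5)) + (3 + exp(-2*I*pi/5) + exp(-4*I*pi/5) + 2*exp(4*I*pi/5) + 3*exp(2*I*pi/5)) + (3 + 3*exp(-2*I*pi/5) + 2*exp(-4*I*pi/5) + exp(4*I*pi/5) + exp(2*I*pi/5)) + (3 + 2*exp(-2*I*pi/5) + exp(-4*I*pi/5) + exp(2*I*pi/5) + 3*exp(4*I*pi/5))] = 15/5 = 3
  <chi_rho, chi_2> = (1/5)[1*(10)*conj(1) + 1*(1 + 3*exp(-2*I*pi/5) + exp(-4*I*pi/5) + 2*exp(4*I*pi/5) + 3*exp(2*I*pi/5))*conj(exp(4*I*pi/5)) + 1*(1 + 2*exp(-2*I*pi/5) + 3*exp(-4*I*pi/5) + exp(2*I*pi/5) + 3*exp(4*I*pi/5))*conj(exp(-2*I*pi/5)) + 1*(1 + 3*exp(-4*I*pi/5) + exp(-2*I*pi/5) + 3*exp(4*I*pi/5) + 2*exp(2*I*pi/5))*conj(exp(2*I*pi/5)) + 1*(1 + 3*exp(-2*I*pi/5) + 2*exp(-4*I*pi/5) + exp(4*I*pi/5) + 3*exp(2*I*pi/5))*conj(exp(-4*I*pi/5))]
      = (1/5)[(10) + (2 + 3*exp(-2*I*pi/5) + exp(-4*I*pi/5) + exp(2*I*pi/5) + 3*exp(4*I*pi/5)) + (2 + 3*exp(-2*I*pi/5) + 3*exp(-4*I*pi/5) + exp(4*I*pi/5) + exp(2*I*pi/5)) + (2 + exp(-2*I*pi/5) + exp(-4*I*pi/5) + 3*exp(4*I*pi/5) + 3*exp(2*I*pi/5)) + (2 + 3*exp(-4*I*pi/5) + exp(-2*I*pi/5) + exp(4*I*pi/5) + 3*exp(2*I*pi/5))] = 10/5 = 2
  <chi_rho, chi_3> = (1/5)[1*(10)*conj(1) + 1*(1 + 3*exp(-2*I*pi/5) + exp(-4*I*pi/5) + 2*exp(4*I*pi/5) + 3*exp(2*I*pi/5))*conj(exp(-4*I*pi/5)) + 1*(1 + 2*exp(-2*I*pi/5) + 3*exp(-4*I*pi/5) + exp(2*I*pi/5) + 3*exp(4*I*pi/5))*conj(exp(2*I*pi/5)) + 1*(1 + 3*exp(-4*I*pi/5) + exp(-2*I*pi/5) + 3*exp(4*I*pi/5) + 2*exp(2*I*pi/5))*conj(exp(-2*I*pi/5)) + 1*(1 + 3*exp(-2*I*pi/5) + 2*exp(-4*I*pi/5) + exp(4*I*pi/5) + 3*exp(2*I*pi/5))*conj(exp(4*I*pi/5))]
      = (1/5)[(10) + (1 + 2*exp(-2*I*pi/5) + 3*exp(-4*I*pi/5) + exp(4*I*pi/5) + 3*exp(2*I*pi/5)) + (1 + 2*exp(-4*I*pi/5) + exp(-2*I*pi/5) + 3*exp(4*I*pi/5) + 3*exp(2*I*pi/5)) + (1 + 3*exp(-2*I*pi/5) + 3*exp(-4*I*pi/5) + exp(2*I*pi/5) + 2*exp(4*I*pi/5)) + (1 + 3*exp(-2*I*pi/5) + exp(-4*I*pi/5) + 3*exp(4*I*pi/5) + 2*exp(2*I*pi/5))] = 5/5 = 1
  <chi_rho, chi_4> = (1/5)[1*(10)*conj(1) + 1*(1 + 3*exp(-2*I*pi/5) + exp(-4*I*pi/5) + 2*exp(4*I*pi/5) + 3*exp(2*I*pi/5))*conj(exp(-2*I*pi/5)) + 1*(1 + 2*exp(-2*I*pi/5) + 3*exp(-4*I*pi/5) + exp(2*I*pi/5) + 3*exp(4*I*pi/5))*conj(exp(-4*I*pi/5)) + 1*(1 + 3*exp(-4*I*pi/5) + exp(-2*I*pi/5) + 3*exp(4*I*pi/5) + 2*exp(2*I*pi/5))*conj(exp(4*I*pi/5)) + 1*(1 + 3*exp(-2*I*pi/5) + 2*exp(-4*I*pi/5) + exp(4*I*pi/5) + 3*exp(2*I*pi/5))*conj(exp(2*I*pi/5))]
      = (1/5)[(10) + (3 + 2*exp(-4*I*pi/5) + exp(-2*I*pi/5) + exp(2*I*pi/5) + 3*exp(4*I*pi/5)) + (3 + 3*exp(-2*I*pi/5) + exp(-4*I*pi/5) + exp(4*I*pi/5) + 2*exp(2*I*pi/5)) + (3 + 2*exp(-2*I*pi/5) + exp(-4*I*pi/5) + exp(4*I*pi/5) + 3*exp(2*I*pi/5)) + (3 + 3*exp(-4*I*pi/5) + exp(-2*I*pi/5) + exp(2*I*pi/5) + 2*exp(4*I*pi/5))] = 15/5 = 3
(Exp terms are combined using exp(i*s)*conj(exp(i*t)) = exp(i*(s-t)), and sums of them are collapsed using the identity that for every m > 1 the m distinct m-th roots of unity sum to 0, e.g. 1 + exp(2*I*pi/3) + exp(-2*I*pi/3) = 0.)
Dimension check: dim(rho) = sum (mult * dim) = 1*1 + 3*1 + 2*1 + 1*1 + 3*1 = 10 = chi_rho(e) = 10.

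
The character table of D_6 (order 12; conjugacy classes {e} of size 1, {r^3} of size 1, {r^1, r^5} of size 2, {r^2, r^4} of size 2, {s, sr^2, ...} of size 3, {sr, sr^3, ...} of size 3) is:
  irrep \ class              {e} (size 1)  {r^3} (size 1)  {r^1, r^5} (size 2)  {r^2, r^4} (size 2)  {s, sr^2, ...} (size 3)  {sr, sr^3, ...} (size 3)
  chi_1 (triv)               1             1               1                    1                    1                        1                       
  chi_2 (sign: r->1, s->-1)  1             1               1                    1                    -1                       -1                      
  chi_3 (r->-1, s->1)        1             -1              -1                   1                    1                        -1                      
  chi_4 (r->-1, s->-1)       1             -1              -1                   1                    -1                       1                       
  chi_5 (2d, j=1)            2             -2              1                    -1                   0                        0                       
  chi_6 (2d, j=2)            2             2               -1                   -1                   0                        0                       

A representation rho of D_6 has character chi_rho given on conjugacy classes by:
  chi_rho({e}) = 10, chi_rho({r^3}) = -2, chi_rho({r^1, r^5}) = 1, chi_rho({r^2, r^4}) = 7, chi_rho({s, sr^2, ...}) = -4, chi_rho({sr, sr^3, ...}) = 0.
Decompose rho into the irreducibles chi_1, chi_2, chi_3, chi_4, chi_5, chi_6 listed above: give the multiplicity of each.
Multiplicities: chi_1: 1, chi_2: 3, chi_3: 1, chi_4: 3, chi_5: 1, chi_6: 0.

Why: Use <chi_rho, chi> = (1/|G|) sum_C |C| * chi_rho(C) * conj(chi(C)) with |G| = 12 for each irreducible chi in the table:
  <chi_rho, chi_1> = (1/12)[1*(10)*conj(1) + 1*(-2)*conj(1) + 2*(1)*conj(1) + 2*(7)*conj(1) + 3*(-4)*conj(1) + 3*(0)*conj(1)]
      = (1/12)[(10) + (-2) + (2) + (14) + (-12) + (0)] = 12/12 = 1
  <chi_rho, chi_2> = (1/12)[1*(10)*conj(1) + 1*(-2)*conj(1) + 2*(1)*conj(1) + 2*(7)*conj(1) + 3*(-4)*conj(-1) + 3*(0)*conj(-1)]
      = (1/12)[(10) + (-2) + (2) + (14) + (12) + (0)] = 36/12 = 3
  <chi_rho, chi_3> = (1/12)[1*(10)*conj(1) + 1*(-2)*conj(-1) + 2*(1)*conj(-1) + 2*(7)*conj(1) + 3*(-4)*conj(1) + 3*(0)*conj(-1)]
      = (1/12)[(10) + (2) + (-2) + (14) + (-12) + (0)] = 12/12 = 1
  <chi_rho, chi_4> = (1/12)[1*(10)*conj(1) + 1*(-2)*conj(-1) + 2*(1)*conj(-1) + 2*(7)*conj(1) + 3*(-4)*conj(-1) + 3*(0)*conj(1)]
      = (1/12)[(10) + (2) + (-2) + (14) + (12) + (0)] = 36/12 = 3
  <chi_rho, chi_5> = (1/12)[1*(10)*conj(2) + 1*(-2)*conj(-2) + 2*(1)*conj(1) + 2*(7)*conj(-1) + 3*(-4)*conj(0) + 3*(0)*conj(0)]
      = (1/12)[(20) + (4) + (2) + (-14) + (0) + (0)] = 12/12 = 1
  <chi_rho, chi_6> = (1/12)[1*(10)*conj(2) + 1*(-2)*conj(2) + 2*(1)*conj(-1) + 2*(7)*conj(-1) + 3*(-4)*conj(0) + 3*(0)*conj(0)]
      = (1/12)[(20) + (-4) + (-2) + (-14) + (0) + (0)] = 0/12 = 0
Dimension check: dim(rho) = sum (mult * dim) = 1*1 + 3*1 + 1*1 + 3*1 + 1*2 + 0*2 = 10 = chi_rho(e) = 10.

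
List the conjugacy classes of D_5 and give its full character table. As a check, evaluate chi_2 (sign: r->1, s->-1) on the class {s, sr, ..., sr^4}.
Conjugacy classes: {e} of size 1, {r^1, r^4} of size 2, {r^2, r^3} of size 2, {s, sr, ..., sr^4} of size 5.
Character table:
  irrep \ class              {e} (size 1)  {r^1, r^4} (size 2)  {r^2, r^3} (size 2)  {s, sr, ..., sr^4} (size 5)
  chi_1 (triv)               1             1                    1                    1                          
  chi_2 (sign: r->1, s->-1)  1             1                    1                    -1                         
  chi_3 (2d, j=1)            2             -1/2 + sqrt(5)/2     -sqrt(5)/2 - 1/2     0                          
  chi_4 (2d, j=2)            2             -sqrt(5)/2 - 1/2     -1/2 + sqrt(5)/2     0                          

Spot check: chi_2 (sign: r->1, s->-1) on {s, sr, ..., sr^4} = -1.

Explanation: D_5 has order 2*5 = 10 with 4 conjugacy classes, hence 4 irreducibles. Sum of squared dims 1 + 1 + 4 + 4 = 10 = |G|. Linear characters come from the abelianisation; the 2-dimensional irreps have character r^k -> 2*cos(2*pi*j*k/5), reflections -> 0.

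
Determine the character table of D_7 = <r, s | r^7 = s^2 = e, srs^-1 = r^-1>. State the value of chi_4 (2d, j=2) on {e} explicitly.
Conjugacy classes: {e} of size 1, {r^1, r^6} of size 2, {r^2, r^5} of size 2, {r^3, r^4} of size 2, {s, sr, ..., sr^6} of size 7.
Character table:
  irrep \ class              {e} (size 1)  {r^1, r^6} (size 2)  {r^2, r^5} (size 2)  {r^3, r^4} (size 2)  {s, sr, ..., sr^6} (size 7)
  chi_1 (triv)               1             1                    1                    1                    1                          
  chi_2 (sign: r->1, s->-1)  1             1                    1                    1                    -1                         
  chi_3 (2d, j=1)            2             2*cos(2*pi/7)        -2*cos(3*pi/7)       -2*cos(pi/7)         0                          
  chi_4 (2d, j=2)            2             -2*cos(3*pi/7)       -2*cos(pi/7)         2*cos(2*pi/7)        0                          
  chi_5 (2d, j=3)            2             -2*cos(pi/7)         2*cos(2*pi/7)        -2*cos(3*pi/7)       0                          

Spot check: chi_4 (2d, j=2) on {e} = 2.

Working: D_7 has order 2*7 = 14 with 5 conjugacy classes, hence 5 irreducibles. Sum of squared dims 1 + 1 + 4 + 4 + 4 = 14 = |G|. Linear characters come from the abelianisation; the 2-dimensional irreps have character r^k -> 2*cos(2*pi*j*k/7), reflections -> 0.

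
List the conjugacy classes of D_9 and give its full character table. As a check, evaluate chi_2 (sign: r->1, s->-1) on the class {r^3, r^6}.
Conjugacy classes: {e} of size 1, {r^1, r^8} of size 2, {r^2, r^7} of size 2, {r^3, r^6} of size 2, {r^4, r^5} of size 2, {s, sr, ..., sr^8} of size 9.
Character table:
  irrep \ class              {e} (size 1)  {r^1, r^8} (size 2)  {r^2, r^7} (size 2)  {r^3, r^6} (size 2)  {r^4, r^5} (size 2)  {s, sr, ..., sr^8} (size 9)
  chi_1 (triv)               1             1                    1                    1                    1                    1                          
  chi_2 (sign: r->1, s->-1)  1             1                    1                    1                    1                    -1                         
  chi_3 (2d, j=1)            2             2*cos(2*pi/9)        2*cos(4*pi/9)        -1                   -2*cos(pi/9)         0                          
  chi_4 (2d, j=2)            2             2*cos(4*pi/9)        -2*cos(pi/9)         -1                   2*cos(2*pi/9)        0                          
  chi_5 (2d, j=3)            2             -1                   -1                   2                    -1                   0                          
  chi_6 (2d, j=4)            2             -2*cos(pi/9)         2*cos(2*pi/9)        -1                   2*cos(4*pi/9)        0                          

Spot check: chi_2 (sign: r->1, s->-1) on {r^3, r^6} = 1.

Solution. D_9 has order 2*9 = 18 with 6 conjugacy classes, hence 6 irreducibles. Sum of squared dims 1 + 1 + 4 + 4 + 4 + 4 = 18 = |G|. Linear characters come from the abelianisation; the 2-dimensional irreps have character r^k -> 2*cos(2*pi*j*k/9), reflections -> 0.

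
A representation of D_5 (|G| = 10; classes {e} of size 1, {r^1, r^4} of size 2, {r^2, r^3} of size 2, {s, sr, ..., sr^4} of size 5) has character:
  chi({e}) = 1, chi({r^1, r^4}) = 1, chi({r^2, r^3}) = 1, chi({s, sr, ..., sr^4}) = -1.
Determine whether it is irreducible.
Irreducible: <chi, chi> = 1.

Why: <chi, chi> = (1/|G|) sum_C |C| * |chi(C)|^2 = (1/10)[1*|1|^2 + 2*|1|^2 + 2*|1|^2 + 5*|-1|^2]
  = (1/10)[(1) + (2) + (2) + (5)] = 10/10 = 1.
A character is irreducible iff <chi, chi> = 1, so this representation is irreducible.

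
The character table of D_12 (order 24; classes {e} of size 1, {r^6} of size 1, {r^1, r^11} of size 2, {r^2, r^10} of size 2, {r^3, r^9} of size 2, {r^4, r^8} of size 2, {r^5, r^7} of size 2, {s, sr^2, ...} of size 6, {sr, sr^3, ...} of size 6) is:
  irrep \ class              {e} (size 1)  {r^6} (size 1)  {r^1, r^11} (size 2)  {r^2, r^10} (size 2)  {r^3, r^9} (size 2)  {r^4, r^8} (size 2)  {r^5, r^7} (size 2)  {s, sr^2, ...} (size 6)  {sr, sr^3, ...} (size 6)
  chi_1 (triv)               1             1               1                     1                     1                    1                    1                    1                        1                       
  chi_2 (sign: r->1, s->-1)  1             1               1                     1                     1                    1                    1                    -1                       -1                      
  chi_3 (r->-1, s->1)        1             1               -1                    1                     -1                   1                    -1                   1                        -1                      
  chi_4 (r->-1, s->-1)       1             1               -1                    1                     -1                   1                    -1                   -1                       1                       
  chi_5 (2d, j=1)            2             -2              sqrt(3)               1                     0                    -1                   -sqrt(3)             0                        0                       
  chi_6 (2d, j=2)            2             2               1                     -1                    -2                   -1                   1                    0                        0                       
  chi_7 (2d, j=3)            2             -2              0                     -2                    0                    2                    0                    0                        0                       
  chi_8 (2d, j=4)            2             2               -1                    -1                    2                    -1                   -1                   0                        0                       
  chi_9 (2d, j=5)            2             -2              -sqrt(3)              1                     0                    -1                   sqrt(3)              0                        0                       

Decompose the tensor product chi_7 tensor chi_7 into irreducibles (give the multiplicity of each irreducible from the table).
chi_7 tensor chi_7 = chi_1 + chi_2 + chi_3 + chi_4 (all other irreducibles have multiplicity 0).

Justification: The character of a tensor product is the pointwise product (chi_7 * chi_7)(C) = chi_7(C) * chi_7(C):
  {e}: (2)*(2), {r^6}: (-2)*(-2), {r^1, r^11}: (0)*(0), {r^2, r^10}: (-2)*(-2), {r^3, r^9}: (0)*(0), {r^4, r^8}: (2)*(2), {r^5, r^7}: (0)*(0), {s, sr^2, ...}: (0)*(0), {sr, sr^3, ...}: (0)*(0)
so (chi_7 * chi_7) takes values
  {e} -> 4, {r^6} -> 4, {r^1, r^11} -> 0, {r^2, r^10} -> 4, {r^3, r^9} -> 0, {r^4, r^8} -> 4, {r^5, r^7} -> 0, {s, sr^2, ...} -> 0, {sr, sr^3, ...} -> 0.
Now take the inner product of this character with each irreducible chi from the table, <chi_7*chi_7, chi> = (1/24) sum_C |C| (chi_7*chi_7)(C) conj(chi(C)):
  <chi_7*chi_7, chi_1> = (1/24)[1*(4)*conj(1) + 1*(4)*conj(1) + 2*(0)*conj(1) + 2*(4)*conj(1) + 2*(0)*conj(1) + 2*(4)*conj(1) + 2*(0)*conj(1) + 6*(0)*conj(1) + 6*(0)*conj(1)]
      = (1/24)[(4) + (4) + (0) + (8) + (0) + (8) + (0) + (0) + (0)] = 24/24 = 1
  <chi_7*chi_7, chi_2> = (1/24)[1*(4)*conj(1) + 1*(4)*conj(1) + 2*(0)*conj(1) + 2*(4)*conj(1) + 2*(0)*conj(1) + 2*(4)*conj(1) + 2*(0)*conj(1) + 6*(0)*conj(-1) + 6*(0)*conj(-1)]
      = (1/24)[(4) + (4) + (0) + (8) + (0) + (8) + (0) + (0) + (0)] = 24/24 = 1
  <chi_7*chi_7, chi_3> = (1/24)[1*(4)*conj(1) + 1*(4)*conj(1) + 2*(0)*conj(-1) + 2*(4)*conj(1) + 2*(0)*conj(-1) + 2*(4)*conj(1) + 2*(0)*conj(-1) + 6*(0)*conj(1) + 6*(0)*conj(-1)]
      = (1/24)[(4) + (4) + (0) + (8) + (0) + (8) + (0) + (0) + (0)] = 24/24 = 1
  <chi_7*chi_7, chi_4> = (1/24)[1*(4)*conj(1) + 1*(4)*conj(1) + 2*(0)*conj(-1) + 2*(4)*conj(1) + 2*(0)*conj(-1) + 2*(4)*conj(1) + 2*(0)*conj(-1) + 6*(0)*conj(-1) + 6*(0)*conj(1)]
      = (1/24)[(4) + (4) + (0) + (8) + (0) + (8) + (0) + (0) + (0)] = 24/24 = 1
  <chi_7*chi_7, chi_5> = (1/24)[1*(4)*conj(2) + 1*(4)*conj(-2) + 2*(0)*conj(sqrt(3)) + 2*(4)*conj(1) + 2*(0)*conj(0) + 2*(4)*conj(-1) + 2*(0)*conj(-sqrt(3)) + 6*(0)*conj(0) + 6*(0)*conj(0)]
      = (1/24)[(8) + (-8) + (0) + (8) + (0) + (-8) + (0) + (0) + (0)] = 0/24 = 0
  <chi_7*chi_7, chi_6> = (1/24)[1*(4)*conj(2) + 1*(4)*conj(2) + 2*(0)*conj(1) + 2*(4)*conj(-1) + 2*(0)*conj(-2) + 2*(4)*conj(-1) + 2*(0)*conj(1) + 6*(0)*conj(0) + 6*(0)*conj(0)]
      = (1/24)[(8) + (8) + (0) + (-8) + (0) + (-8) + (0) + (0) + (0)] = 0/24 = 0
  <chi_7*chi_7, chi_7> = (1/24)[1*(4)*conj(2) + 1*(4)*conj(-2) + 2*(0)*conj(0) + 2*(4)*conj(-2) + 2*(0)*conj(0) + 2*(4)*conj(2) + 2*(0)*conj(0) + 6*(0)*conj(0) + 6*(0)*conj(0)]
      = (1/24)[(8) + (-8) + (0) + (-16) + (0) + (16) + (0) + (0) + (0)] = 0/24 = 0
  <chi_7*chi_7, chi_8> = (1/24)[1*(4)*conj(2) + 1*(4)*conj(2) + 2*(0)*conj(-1) + 2*(4)*conj(-1) + 2*(0)*conj(2) + 2*(4)*conj(-1) + 2*(0)*conj(-1) + 6*(0)*conj(0) + 6*(0)*conj(0)]
      = (1/24)[(8) + (8) + (0) + (-8) + (0) + (-8) + (0) + (0) + (0)] = 0/24 = 0
  <chi_7*chi_7, chi_9> = (1/24)[1*(4)*conj(2) + 1*(4)*conj(-2) + 2*(0)*conj(-sqrt(3)) + 2*(4)*conj(1) + 2*(0)*conj(0) + 2*(4)*conj(-1) + 2*(0)*conj(sqrt(3)) + 6*(0)*conj(0) + 6*(0)*conj(0)]
      = (1/24)[(8) + (-8) + (0) + (8) + (0) + (-8) + (0) + (0) + (0)] = 0/24 = 0
Hence the multiplicities are chi_1: 1, chi_2: 1, chi_3: 1, chi_4: 1. Dimension check: dim(chi_7)*dim(chi_7) = 2*2 = 4 and sum (mult * dim) = 1*1 + 1*1 + 1*1 + 1*1 = 4.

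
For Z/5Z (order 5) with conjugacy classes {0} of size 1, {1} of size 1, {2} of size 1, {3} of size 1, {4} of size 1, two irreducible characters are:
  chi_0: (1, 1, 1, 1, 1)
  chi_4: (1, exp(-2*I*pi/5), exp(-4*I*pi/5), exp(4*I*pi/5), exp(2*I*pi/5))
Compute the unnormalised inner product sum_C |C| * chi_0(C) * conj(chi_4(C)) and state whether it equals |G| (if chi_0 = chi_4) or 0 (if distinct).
Sum = 0; so <chi_0, chi_4> = 0 (distinct irreducibles are orthogonal).

Explanation: Compute term by term over conjugacy classes (|C| * chi_0(C) * conj(chi_4(C))):
  1*(1)*conj(1) + 1*(1)*conj(exp(-2*I*pi/5)) + 1*(1)*conj(exp(-4*I*pi/5)) + 1*(1)*conj(exp(4*I*pi/5)) + 1*(1)*conj(exp(2*I*pi/5))
  = (1) + (exp(2*I*pi/5)) + (exp(4*I*pi/5)) + (exp(-4*I*pi/5)) + (exp(-2*I*pi/5))
  = 0.
(Exp terms are combined using exp(i*s)*conj(exp(i*t)) = exp(i*(s-t)), and sums of them are collapsed using the identity that for every m > 1 the m distinct m-th roots of unity sum to 0, e.g. 1 + exp(2*I*pi/3) + exp(-2*I*pi/3) = 0.)
Dividing by |G| = 5 gives 0/5 = 0, matching the row-orthogonality relation <chi_0, chi_4> = [chi_0 = chi_4].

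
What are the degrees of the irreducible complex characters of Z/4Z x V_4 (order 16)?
Dimensions: 1, 1, 1, 1, 1, 1, 1, 1, 1, 1, 1, 1, 1, 1, 1, 1

Proof sketch: There are 16 irreducibles (= number of conjugacy classes). Their dimensions d_i satisfy sum d_i^2 = |G| = 16: 1 + 1 + 1 + 1 + 1 + 1 + 1 + 1 + 1 + 1 + 1 + 1 + 1 + 1 + 1 + 1 = 16. (For the product with Z/4Z: each of the 4 1-dim characters of Z/4Z tensors with each irrep of V_4, giving 4 copies of each V_4-dimension.)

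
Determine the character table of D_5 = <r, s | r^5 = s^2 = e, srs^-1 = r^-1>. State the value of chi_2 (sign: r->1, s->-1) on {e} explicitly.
Conjugacy classes: {e} of size 1, {r^1, r^4} of size 2, {r^2, r^3} of size 2, {s, sr, ..., sr^4} of size 5.
Character table:
  irrep \ class              {e} (size 1)  {r^1, r^4} (size 2)  {r^2, r^3} (size 2)  {s, sr, ..., sr^4} (size 5)
  chi_1 (triv)               1             1                    1                    1                          
  chi_2 (sign: r->1, s->-1)  1             1                    1                    -1                         
  chi_3 (2d, j=1)            2             -1/2 + sqrt(5)/2     -sqrt(5)/2 - 1/2     0                          
  chi_4 (2d, j=2)            2             -sqrt(5)/2 - 1/2     -1/2 + sqrt(5)/2     0                          

Spot check: chi_2 (sign: r->1, s->-1) on {e} = 1.

Details: D_5 has order 2*5 = 10 with 4 conjugacy classes, hence 4 irreducibles. Sum of squared dims 1 + 1 + 4 + 4 = 10 = |G|. Linear characters come from the abelianisation; the 2-dimensional irreps have character r^k -> 2*cos(2*pi*j*k/5), reflections -> 0.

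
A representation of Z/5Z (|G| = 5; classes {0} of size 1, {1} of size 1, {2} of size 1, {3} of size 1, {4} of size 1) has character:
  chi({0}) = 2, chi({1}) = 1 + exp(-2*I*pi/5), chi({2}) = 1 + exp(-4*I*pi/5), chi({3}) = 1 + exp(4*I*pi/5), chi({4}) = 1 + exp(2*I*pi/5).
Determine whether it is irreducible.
Not irreducible (reducible): <chi, chi> = 2 > 1.

Explanation: <chi, chi> = (1/|G|) sum_C |C| * |chi(C)|^2 = (1/5)[1*|2|^2 + 1*|1 + exp(-2*I*pi/5)|^2 + 1*|1 + exp(-4*I*pi/5)|^2 + 1*|1 + exp(4*I*pi/5)|^2 + 1*|1 + exp(2*I*pi/5)|^2]
  = (1/5)[(4) + (2 + exp(-2*I*pi/5) + exp(2*I*pi/5)) + (2 + exp(-4*I*pi/5) + exp(4*I*pi/5)) + (2 + exp(-4*I*pi/5) + exp(4*I*pi/5)) + (2 + exp(-2*I*pi/5) + exp(2*I*pi/5))] = 10/5 = 2.
(Exp terms are combined using exp(i*s)*conj(exp(i*t)) = exp(i*(s-t)), and sums of them are collapsed using the identity that for every m > 1 the m distinct m-th roots of unity sum to 0, e.g. 1 + exp(2*I*pi/3) + exp(-2*I*pi/3) = 0.)
A character is irreducible iff <chi, chi> = 1, so this representation is reducible.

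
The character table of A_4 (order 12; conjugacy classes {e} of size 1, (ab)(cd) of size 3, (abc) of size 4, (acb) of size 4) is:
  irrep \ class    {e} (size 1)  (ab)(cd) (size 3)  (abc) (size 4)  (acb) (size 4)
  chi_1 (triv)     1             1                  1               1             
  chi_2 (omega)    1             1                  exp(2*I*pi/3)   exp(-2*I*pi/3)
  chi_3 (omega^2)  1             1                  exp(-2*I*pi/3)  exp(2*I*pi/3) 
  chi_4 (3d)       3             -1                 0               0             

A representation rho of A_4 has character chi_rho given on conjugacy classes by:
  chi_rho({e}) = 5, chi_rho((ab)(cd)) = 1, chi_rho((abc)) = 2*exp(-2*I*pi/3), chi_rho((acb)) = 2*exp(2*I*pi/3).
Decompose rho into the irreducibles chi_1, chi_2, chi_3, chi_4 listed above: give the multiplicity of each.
Multiplicities: chi_1: 0, chi_2: 0, chi_3: 2, chi_4: 1.

Why: Use <chi_rho, chi> = (1/|G|) sum_C |C| * chi_rho(C) * conj(chi(C)) with |G| = 12 for each irreducible chi in the table:
  <chi_rho, chi_1> = (1/12)[1*(5)*conj(1) + 3*(1)*conj(1) + 4*(2*exp(-2*I*pi/3))*conj(1) + 4*(2*exp(2*I*pi/3))*conj(1)]
      = (1/12)[(5) + (3) + (8*exp(-2*I*pi/3)) + (8*exp(2*I*pi/3))] = 0/12 = 0
  <chi_rho, chi_2> = (1/12)[1*(5)*conj(1) + 3*(1)*conj(1) + 4*(2*exp(-2*I*pi/3))*conj(exp(2*I*pi/3)) + 4*(2*exp(2*I*pi/3))*conj(exp(-2*I*pi/3))]
      = (1/12)[(5) + (3) + (8*exp(2*I*pi/3)) + (8*exp(-2*I*pi/3))] = 0/12 = 0
  <chi_rho, chi_3> = (1/12)[1*(5)*conj(1) + 3*(1)*conj(1) + 4*(2*exp(-2*I*pi/3))*conj(exp(-2*I*pi/3)) + 4*(2*exp(2*I*pi/3))*conj(exp(2*I*pi/3))]
      = (1/12)[(5) + (3) + (8) + (8)] = 24/12 = 2
  <chi_rho, chi_4> = (1/12)[1*(5)*conj(3) + 3*(1)*conj(-1) + 4*(2*exp(-2*I*pi/3))*conj(0) + 4*(2*exp(2*I*pi/3))*conj(0)]
      = (1/12)[(15) + (-3) + (0) + (0)] = 12/12 = 1
(Exp terms are combined using exp(i*s)*conj(exp(i*t)) = exp(i*(s-t)), and sums of them are collapsed using the identity that for every m > 1 the m distinct m-th roots of unity sum to 0, e.g. 1 + exp(2*I*pi/3) + exp(-2*I*pi/3) = 0.)
Dimension check: dim(rho) = sum (mult * dim) = 0*1 + 0*1 + 2*1 + 1*3 = 5 = chi_rho(e) = 5.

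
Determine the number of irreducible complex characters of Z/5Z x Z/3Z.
15

Reasoning: The number of irreducible complex representations of a finite group equals its number of conjugacy classes. Z/5Z x Z/3Z is abelian of order 15, so every element is its own conjugacy class: 15 classes, so Z/5Z x Z/3Z (order 15) has exactly 15 irreducible complex representations.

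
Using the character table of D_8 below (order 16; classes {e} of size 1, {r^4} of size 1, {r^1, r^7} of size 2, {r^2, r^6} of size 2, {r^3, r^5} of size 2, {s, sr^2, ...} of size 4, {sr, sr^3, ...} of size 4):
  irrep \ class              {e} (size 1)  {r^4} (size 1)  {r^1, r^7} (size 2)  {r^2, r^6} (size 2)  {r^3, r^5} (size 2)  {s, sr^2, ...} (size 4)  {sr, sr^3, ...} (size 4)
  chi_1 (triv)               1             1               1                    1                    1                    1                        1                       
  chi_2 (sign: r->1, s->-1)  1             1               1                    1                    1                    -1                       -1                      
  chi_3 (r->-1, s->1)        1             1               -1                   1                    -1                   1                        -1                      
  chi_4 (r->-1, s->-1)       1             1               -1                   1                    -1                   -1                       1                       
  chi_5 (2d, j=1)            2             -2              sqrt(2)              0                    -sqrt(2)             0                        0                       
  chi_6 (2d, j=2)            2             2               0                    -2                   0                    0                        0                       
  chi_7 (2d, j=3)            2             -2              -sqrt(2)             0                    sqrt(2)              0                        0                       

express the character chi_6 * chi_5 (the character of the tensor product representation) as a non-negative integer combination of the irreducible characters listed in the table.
chi_6 tensor chi_5 = chi_5 + chi_7 (all other irreducibles have multiplicity 0).

Proof sketch: The character of a tensor product is the pointwise product (chi_6 * chi_5)(C) = chi_6(C) * chi_5(C):
  {e}: (2)*(2), {r^4}: (2)*(-2), {r^1, r^7}: (0)*(sqrt(2)), {r^2, r^6}: (-2)*(0), {r^3, r^5}: (0)*(-sqrt(2)), {s, sr^2, ...}: (0)*(0), {sr, sr^3, ...}: (0)*(0)
so (chi_6 * chi_5) takes values
  {e} -> 4, {r^4} -> -4, {r^1, r^7} -> 0, {r^2, r^6} -> 0, {r^3, r^5} -> 0, {s, sr^2, ...} -> 0, {sr, sr^3, ...} -> 0.
Now take the inner product of this character with each irreducible chi from the table, <chi_6*chi_5, chi> = (1/16) sum_C |C| (chi_6*chi_5)(C) conj(chi(C)):
  <chi_6*chi_5, chi_1> = (1/16)[1*(4)*conj(1) + 1*(-4)*conj(1) + 2*(0)*conj(1) + 2*(0)*conj(1) + 2*(0)*conj(1) + 4*(0)*conj(1) + 4*(0)*conj(1)]
      = (1/16)[(4) + (-4) + (0) + (0) + (0) + (0) + (0)] = 0/16 = 0
  <chi_6*chi_5, chi_2> = (1/16)[1*(4)*conj(1) + 1*(-4)*conj(1) + 2*(0)*conj(1) + 2*(0)*conj(1) + 2*(0)*conj(1) + 4*(0)*conj(-1) + 4*(0)*conj(-1)]
      = (1/16)[(4) + (-4) + (0) + (0) + (0) + (0) + (0)] = 0/16 = 0
  <chi_6*chi_5, chi_3> = (1/16)[1*(4)*conj(1) + 1*(-4)*conj(1) + 2*(0)*conj(-1) + 2*(0)*conj(1) + 2*(0)*conj(-1) + 4*(0)*conj(1) + 4*(0)*conj(-1)]
      = (1/16)[(4) + (-4) + (0) + (0) + (0) + (0) + (0)] = 0/16 = 0
  <chi_6*chi_5, chi_4> = (1/16)[1*(4)*conj(1) + 1*(-4)*conj(1) + 2*(0)*conj(-1) + 2*(0)*conj(1) + 2*(0)*conj(-1) + 4*(0)*conj(-1) + 4*(0)*conj(1)]
      = (1/16)[(4) + (-4) + (0) + (0) + (0) + (0) + (0)] = 0/16 = 0
  <chi_6*chi_5, chi_5> = (1/16)[1*(4)*conj(2) + 1*(-4)*conj(-2) + 2*(0)*conj(sqrt(2)) + 2*(0)*conj(0) + 2*(0)*conj(-sqrt(2)) + 4*(0)*conj(0) + 4*(0)*conj(0)]
      = (1/16)[(8) + (8) + (0) + (0) + (0) + (0) + (0)] = 16/16 = 1
  <chi_6*chi_5, chi_6> = (1/16)[1*(4)*conj(2) + 1*(-4)*conj(2) + 2*(0)*conj(0) + 2*(0)*conj(-2) + 2*(0)*conj(0) + 4*(0)*conj(0) + 4*(0)*conj(0)]
      = (1/16)[(8) + (-8) + (0) + (0) + (0) + (0) + (0)] = 0/16 = 0
  <chi_6*chi_5, chi_7> = (1/16)[1*(4)*conj(2) + 1*(-4)*conj(-2) + 2*(0)*conj(-sqrt(2)) + 2*(0)*conj(0) + 2*(0)*conj(sqrt(2)) + 4*(0)*conj(0) + 4*(0)*conj(0)]
      = (1/16)[(8) + (8) + (0) + (0) + (0) + (0) + (0)] = 16/16 = 1
Hence the multiplicities are chi_5: 1, chi_7: 1. Dimension check: dim(chi_6)*dim(chi_5) = 2*2 = 4 and sum (mult * dim) = 1*2 + 1*2 = 4.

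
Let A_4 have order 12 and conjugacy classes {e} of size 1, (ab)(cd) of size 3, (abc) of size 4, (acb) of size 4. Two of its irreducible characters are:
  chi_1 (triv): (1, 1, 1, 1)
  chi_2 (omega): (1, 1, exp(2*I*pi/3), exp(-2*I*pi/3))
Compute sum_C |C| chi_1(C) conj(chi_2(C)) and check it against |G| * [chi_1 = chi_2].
Sum = 0; so <chi_1, chi_2> = 0 (distinct irreducibles are orthogonal).

Derivation: Compute term by term over conjugacy classes (|C| * chi_1(C) * conj(chi_2(C))):
  1*(1)*conj(1) + 3*(1)*conj(1) + 4*(1)*conj(exp(2*I*pi/3)) + 4*(1)*conj(exp(-2*I*pi/3))
  = (1) + (3) + (4*exp(-2*I*pi/3)) + (4*exp(2*I*pi/3))
  = 0.
(Exp terms are combined using exp(i*s)*conj(exp(i*t)) = exp(i*(s-t)), and sums of them are collapsed using the identity that for every m > 1 the m distinct m-th roots of unity sum to 0, e.g. 1 + exp(2*I*pi/3) + exp(-2*I*pi/3) = 0.)
Dividing by |G| = 12 gives 0/12 = 0, matching the row-orthogonality relation <chi_1, chi_2> = [chi_1 = chi_2].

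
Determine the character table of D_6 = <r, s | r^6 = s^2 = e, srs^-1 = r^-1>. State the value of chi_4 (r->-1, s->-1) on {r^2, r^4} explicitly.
Conjugacy classes: {e} of size 1, {r^3} of size 1, {r^1, r^5} of size 2, {r^2, r^4} of size 2, {s, sr^2, ...} of size 3, {sr, sr^3, ...} of size 3.
Character table:
  irrep \ class              {e} (size 1)  {r^3} (size 1)  {r^1, r^5} (size 2)  {r^2, r^4} (size 2)  {s, sr^2, ...} (size 3)  {sr, sr^3, ...} (size 3)
  chi_1 (triv)               1             1               1                    1                    1                        1                       
  chi_2 (sign: r->1, s->-1)  1             1               1                    1                    -1                       -1                      
  chi_3 (r->-1, s->1)        1             -1              -1                   1                    1                        -1                      
  chi_4 (r->-1, s->-1)       1             -1              -1                   1                    -1                       1                       
  chi_5 (2d, j=1)            2             -2              1                    -1                   0                        0                       
  chi_6 (2d, j=2)            2             2               -1                   -1                   0                        0                       

Spot check: chi_4 (r->-1, s->-1) on {r^2, r^4} = 1.

Proof sketch: D_6 has order 2*6 = 12 with 6 conjugacy classes, hence 6 irreducibles. Sum of squared dims 1 + 1 + 1 + 1 + 4 + 4 = 12 = |G|. Linear characters come from the abelianisation; the 2-dimensional irreps have character r^k -> 2*cos(2*pi*j*k/6), reflections -> 0.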